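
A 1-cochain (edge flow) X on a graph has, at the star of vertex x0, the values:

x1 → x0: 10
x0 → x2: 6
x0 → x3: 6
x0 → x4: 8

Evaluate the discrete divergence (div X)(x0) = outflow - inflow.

Divergence = sum of outgoing flows = (-10) + 6 + 6 + 8 = 10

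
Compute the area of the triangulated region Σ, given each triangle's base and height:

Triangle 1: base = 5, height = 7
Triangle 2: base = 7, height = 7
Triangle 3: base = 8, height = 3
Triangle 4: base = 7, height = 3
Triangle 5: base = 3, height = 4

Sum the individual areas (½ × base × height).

(1/2)×5×7 + (1/2)×7×7 + (1/2)×8×3 + (1/2)×7×3 + (1/2)×3×4 = 70.5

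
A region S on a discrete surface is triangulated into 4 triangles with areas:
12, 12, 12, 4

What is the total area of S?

12 + 12 + 12 + 4 = 40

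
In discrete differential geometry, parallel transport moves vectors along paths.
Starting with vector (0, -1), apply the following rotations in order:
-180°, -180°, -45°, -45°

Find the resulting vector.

Total rotation: (-180°) + (-180°) + (-45°) + (-45°) = -450° ≡ -90° (mod 360°). Final vector: (-1, 0)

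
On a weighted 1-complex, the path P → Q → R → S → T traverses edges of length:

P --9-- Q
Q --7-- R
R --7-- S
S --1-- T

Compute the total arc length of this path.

Arc length = 9 + 7 + 7 + 1 = 24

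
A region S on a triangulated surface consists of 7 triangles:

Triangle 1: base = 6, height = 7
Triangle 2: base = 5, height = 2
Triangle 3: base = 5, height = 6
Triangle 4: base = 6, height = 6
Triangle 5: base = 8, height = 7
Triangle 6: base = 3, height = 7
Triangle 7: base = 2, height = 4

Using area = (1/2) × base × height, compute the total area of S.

(1/2)×6×7 + (1/2)×5×2 + (1/2)×5×6 + (1/2)×6×6 + (1/2)×8×7 + (1/2)×3×7 + (1/2)×2×4 = 101.5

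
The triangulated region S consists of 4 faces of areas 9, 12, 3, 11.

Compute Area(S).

9 + 12 + 3 + 11 = 35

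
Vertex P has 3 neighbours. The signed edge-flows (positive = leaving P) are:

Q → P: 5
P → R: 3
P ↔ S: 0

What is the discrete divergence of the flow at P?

Divergence = sum of outgoing flows = (-5) + 3 + 0 = -2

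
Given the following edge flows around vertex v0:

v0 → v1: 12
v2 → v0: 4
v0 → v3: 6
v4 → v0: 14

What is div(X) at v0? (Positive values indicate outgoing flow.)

Divergence = sum of outgoing flows = 12 + (-4) + 6 + (-14) = 0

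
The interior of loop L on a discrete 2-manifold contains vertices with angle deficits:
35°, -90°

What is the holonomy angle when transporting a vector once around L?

Holonomy = total enclosed curvature = 35° + (-90°) = -55°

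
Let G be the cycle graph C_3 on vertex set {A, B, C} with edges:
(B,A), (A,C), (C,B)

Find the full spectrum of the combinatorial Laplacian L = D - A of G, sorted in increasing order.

The cycle graph C_n has Laplacian eigenvalues λ_k = 2 − 2cos(2πk/n), k = 0, 1, …, n−1. Here n = 3:
k=0: 2 − 2cos(0) = 0.0; k=1: 2 − 2cos(2π/3) = 3.0; k=2: 2 − 2cos(4π/3) = 3.0.
Laplacian eigenvalues (increasing order): [0.0, 3.0, 3.0]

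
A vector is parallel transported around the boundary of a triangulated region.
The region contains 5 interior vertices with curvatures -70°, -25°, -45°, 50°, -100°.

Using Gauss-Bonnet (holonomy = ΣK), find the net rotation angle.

Holonomy = total enclosed curvature = (-70°) + (-25°) + (-45°) + 50° + (-100°) = -190°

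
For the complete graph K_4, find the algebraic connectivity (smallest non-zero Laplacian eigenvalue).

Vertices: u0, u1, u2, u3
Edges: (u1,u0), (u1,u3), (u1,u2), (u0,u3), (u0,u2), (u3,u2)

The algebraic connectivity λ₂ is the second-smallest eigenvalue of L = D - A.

For the complete graph K_n, L = nI − J (J = all-ones matrix). J has eigenvalues n (once, eigenvector 𝟙) and 0 (multiplicity n−1), so L has eigenvalues 0 (once) and n (multiplicity n−1). Here n = 4: eigenvalue 0 once and 4 with multiplicity 3.
Laplacian eigenvalues: [0.0, 4.0, 4.0, 4.0]. Algebraic connectivity (smallest non-zero eigenvalue) = 4.0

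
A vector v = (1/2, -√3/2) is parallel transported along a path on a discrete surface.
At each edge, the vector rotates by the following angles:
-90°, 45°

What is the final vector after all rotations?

Total rotation: (-90°) + 45° = -45°. Final vector: (-0.2588, -0.9659)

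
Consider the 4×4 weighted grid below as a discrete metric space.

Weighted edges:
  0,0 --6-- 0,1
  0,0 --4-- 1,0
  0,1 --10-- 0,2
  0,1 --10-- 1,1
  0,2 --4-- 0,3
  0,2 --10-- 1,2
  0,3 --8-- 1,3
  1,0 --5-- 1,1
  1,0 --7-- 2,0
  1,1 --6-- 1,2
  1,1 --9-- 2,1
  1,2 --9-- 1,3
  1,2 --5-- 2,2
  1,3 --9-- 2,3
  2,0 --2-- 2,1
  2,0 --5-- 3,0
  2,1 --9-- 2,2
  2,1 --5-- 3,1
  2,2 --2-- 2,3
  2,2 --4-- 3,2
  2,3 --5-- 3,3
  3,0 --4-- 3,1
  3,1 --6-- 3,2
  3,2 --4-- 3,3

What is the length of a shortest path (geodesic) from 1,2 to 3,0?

Shortest path: 1,2 → 2,2 → 3,2 → 3,1 → 3,0, total weight = 19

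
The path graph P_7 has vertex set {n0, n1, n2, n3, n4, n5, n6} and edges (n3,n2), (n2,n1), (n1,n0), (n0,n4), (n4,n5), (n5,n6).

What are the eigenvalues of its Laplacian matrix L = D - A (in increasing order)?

The path graph P_n has Laplacian eigenvalues λ_k = 2 − 2cos(kπ/n), k = 0, 1, …, n−1. Here n = 7:
k=0: 2 − 2cos(0) = 0.0; k=1: 2 − 2cos(π/7) = 0.1981; k=2: 2 − 2cos(2π/7) = 0.753; k=3: 2 − 2cos(3π/7) = 1.555; k=4: 2 − 2cos(4π/7) = 2.445; k=5: 2 − 2cos(5π/7) = 3.247; k=6: 2 − 2cos(6π/7) = 3.8019.
Laplacian eigenvalues (increasing order): [0.0, 0.1981, 0.753, 1.555, 2.445, 3.247, 3.8019]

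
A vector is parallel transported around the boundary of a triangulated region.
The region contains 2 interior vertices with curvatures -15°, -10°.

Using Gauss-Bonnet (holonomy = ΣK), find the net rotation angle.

Holonomy = total enclosed curvature = (-15°) + (-10°) = -25°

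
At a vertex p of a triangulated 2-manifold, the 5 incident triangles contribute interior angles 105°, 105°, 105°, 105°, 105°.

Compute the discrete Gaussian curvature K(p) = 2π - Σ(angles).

Sum of angles = 525°. K = 360° - 525° = -165° = -11π/12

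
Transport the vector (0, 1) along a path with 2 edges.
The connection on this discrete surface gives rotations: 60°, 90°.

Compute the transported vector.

Total rotation: 60° + 90° = 150°. Final vector: (-0.5000, -0.8660)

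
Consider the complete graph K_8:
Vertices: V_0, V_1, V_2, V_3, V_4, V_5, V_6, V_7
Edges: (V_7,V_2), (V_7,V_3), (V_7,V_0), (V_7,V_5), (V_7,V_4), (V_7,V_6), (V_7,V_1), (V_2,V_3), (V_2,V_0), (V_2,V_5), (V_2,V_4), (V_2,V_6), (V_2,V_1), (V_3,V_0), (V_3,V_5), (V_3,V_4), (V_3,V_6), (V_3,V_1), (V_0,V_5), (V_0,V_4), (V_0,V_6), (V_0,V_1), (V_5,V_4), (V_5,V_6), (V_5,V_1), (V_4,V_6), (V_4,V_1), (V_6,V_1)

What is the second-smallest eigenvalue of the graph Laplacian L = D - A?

For the complete graph K_n, L = nI − J (J = all-ones matrix). J has eigenvalues n (once, eigenvector 𝟙) and 0 (multiplicity n−1), so L has eigenvalues 0 (once) and n (multiplicity n−1). Here n = 8: eigenvalue 0 once and 8 with multiplicity 7.
Laplacian eigenvalues: [0.0, 8.0, 8.0, 8.0, 8.0, 8.0, 8.0, 8.0]. Algebraic connectivity (smallest non-zero eigenvalue) = 8.0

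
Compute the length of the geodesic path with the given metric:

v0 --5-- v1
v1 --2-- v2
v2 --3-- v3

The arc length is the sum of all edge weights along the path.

Arc length = 5 + 2 + 3 = 10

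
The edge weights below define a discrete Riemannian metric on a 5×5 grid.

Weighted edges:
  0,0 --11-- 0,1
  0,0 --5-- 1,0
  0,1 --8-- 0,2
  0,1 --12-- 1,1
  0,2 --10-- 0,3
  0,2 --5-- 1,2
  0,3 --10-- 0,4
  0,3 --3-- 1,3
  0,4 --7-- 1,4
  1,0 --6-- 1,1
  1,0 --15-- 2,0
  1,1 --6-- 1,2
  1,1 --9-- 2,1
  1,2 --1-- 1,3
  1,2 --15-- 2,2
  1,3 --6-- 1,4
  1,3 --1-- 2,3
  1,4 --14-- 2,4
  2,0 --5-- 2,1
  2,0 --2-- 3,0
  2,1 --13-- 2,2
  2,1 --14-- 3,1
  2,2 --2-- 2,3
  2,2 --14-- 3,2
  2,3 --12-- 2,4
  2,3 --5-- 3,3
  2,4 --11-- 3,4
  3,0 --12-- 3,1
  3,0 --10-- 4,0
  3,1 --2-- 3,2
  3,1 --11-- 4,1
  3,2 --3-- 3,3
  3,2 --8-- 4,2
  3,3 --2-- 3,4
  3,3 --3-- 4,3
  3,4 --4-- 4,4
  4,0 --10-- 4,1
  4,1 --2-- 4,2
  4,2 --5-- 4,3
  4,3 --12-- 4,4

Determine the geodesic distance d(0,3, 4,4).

Shortest path: 0,3 → 1,3 → 2,3 → 3,3 → 3,4 → 4,4, total weight = 15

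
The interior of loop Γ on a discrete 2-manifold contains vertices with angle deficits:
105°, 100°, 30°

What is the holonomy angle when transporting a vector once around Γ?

Holonomy = total enclosed curvature = 105° + 100° + 30° = 235°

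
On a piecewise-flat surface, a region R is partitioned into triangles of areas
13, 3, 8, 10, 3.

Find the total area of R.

13 + 3 + 8 + 10 + 3 = 37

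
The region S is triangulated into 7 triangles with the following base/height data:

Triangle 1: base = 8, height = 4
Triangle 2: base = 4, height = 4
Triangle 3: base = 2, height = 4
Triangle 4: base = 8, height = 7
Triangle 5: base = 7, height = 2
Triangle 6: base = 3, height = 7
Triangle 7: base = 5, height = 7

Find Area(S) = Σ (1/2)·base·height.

(1/2)×8×4 + (1/2)×4×4 + (1/2)×2×4 + (1/2)×8×7 + (1/2)×7×2 + (1/2)×3×7 + (1/2)×5×7 = 91.0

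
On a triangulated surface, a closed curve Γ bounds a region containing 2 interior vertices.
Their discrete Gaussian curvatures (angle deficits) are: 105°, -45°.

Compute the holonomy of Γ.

Holonomy = total enclosed curvature = 105° + (-45°) = 60°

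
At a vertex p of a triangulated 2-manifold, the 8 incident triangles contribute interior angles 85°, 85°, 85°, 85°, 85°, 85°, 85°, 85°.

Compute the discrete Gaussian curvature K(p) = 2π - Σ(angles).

Sum of angles = 680°. K = 360° - 680° = -320°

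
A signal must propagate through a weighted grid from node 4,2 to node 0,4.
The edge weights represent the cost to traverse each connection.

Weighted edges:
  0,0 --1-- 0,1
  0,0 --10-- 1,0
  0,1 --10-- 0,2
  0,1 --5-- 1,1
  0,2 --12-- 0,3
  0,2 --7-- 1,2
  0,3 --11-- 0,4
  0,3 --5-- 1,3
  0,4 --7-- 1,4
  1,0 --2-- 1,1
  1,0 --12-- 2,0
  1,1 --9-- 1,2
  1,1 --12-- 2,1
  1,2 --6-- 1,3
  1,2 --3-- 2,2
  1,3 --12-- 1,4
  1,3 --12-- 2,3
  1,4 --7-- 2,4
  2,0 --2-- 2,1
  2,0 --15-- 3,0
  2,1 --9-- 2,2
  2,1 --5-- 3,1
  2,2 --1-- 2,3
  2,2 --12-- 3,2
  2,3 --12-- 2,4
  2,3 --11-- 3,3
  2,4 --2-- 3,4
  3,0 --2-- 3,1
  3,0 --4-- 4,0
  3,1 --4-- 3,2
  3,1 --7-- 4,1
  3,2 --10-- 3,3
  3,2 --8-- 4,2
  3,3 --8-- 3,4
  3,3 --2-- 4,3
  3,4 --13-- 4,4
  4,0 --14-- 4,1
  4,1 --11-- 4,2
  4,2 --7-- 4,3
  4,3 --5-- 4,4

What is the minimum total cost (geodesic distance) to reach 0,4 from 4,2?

Shortest path: 4,2 → 4,3 → 3,3 → 3,4 → 2,4 → 1,4 → 0,4, total weight = 33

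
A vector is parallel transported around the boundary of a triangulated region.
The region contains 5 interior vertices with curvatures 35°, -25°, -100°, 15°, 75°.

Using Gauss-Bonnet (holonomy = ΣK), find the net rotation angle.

Holonomy = total enclosed curvature = 35° + (-25°) + (-100°) + 15° + 75° = 0°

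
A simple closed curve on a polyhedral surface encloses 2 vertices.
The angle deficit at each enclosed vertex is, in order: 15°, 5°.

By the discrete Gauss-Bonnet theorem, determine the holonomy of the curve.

Holonomy = total enclosed curvature = 15° + 5° = 20°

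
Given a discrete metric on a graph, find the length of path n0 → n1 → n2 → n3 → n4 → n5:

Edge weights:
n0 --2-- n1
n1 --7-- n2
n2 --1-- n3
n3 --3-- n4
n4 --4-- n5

Arc length = 2 + 7 + 1 + 3 + 4 = 17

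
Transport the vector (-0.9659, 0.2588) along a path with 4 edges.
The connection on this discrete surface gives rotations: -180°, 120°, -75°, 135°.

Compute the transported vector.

Total rotation: (-180°) + 120° + (-75°) + 135° = 0°. Final vector: (-0.9659, 0.2588)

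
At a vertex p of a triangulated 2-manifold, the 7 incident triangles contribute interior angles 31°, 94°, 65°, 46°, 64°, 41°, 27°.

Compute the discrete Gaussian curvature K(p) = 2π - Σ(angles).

Sum of angles = 368°. K = 360° - 368° = -8° = -2π/45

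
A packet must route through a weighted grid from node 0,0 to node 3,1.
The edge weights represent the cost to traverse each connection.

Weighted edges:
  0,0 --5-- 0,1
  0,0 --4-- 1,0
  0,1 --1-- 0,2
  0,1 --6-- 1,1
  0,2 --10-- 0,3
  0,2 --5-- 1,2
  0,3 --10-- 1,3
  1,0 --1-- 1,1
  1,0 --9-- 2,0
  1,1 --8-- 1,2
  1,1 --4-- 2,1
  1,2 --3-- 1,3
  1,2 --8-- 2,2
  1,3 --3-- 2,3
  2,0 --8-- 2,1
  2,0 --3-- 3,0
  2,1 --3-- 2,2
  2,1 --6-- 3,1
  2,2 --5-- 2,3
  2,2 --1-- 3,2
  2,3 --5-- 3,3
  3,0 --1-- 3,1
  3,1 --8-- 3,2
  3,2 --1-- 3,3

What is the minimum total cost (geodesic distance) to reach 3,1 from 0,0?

Shortest path: 0,0 → 1,0 → 1,1 → 2,1 → 3,1, total weight = 15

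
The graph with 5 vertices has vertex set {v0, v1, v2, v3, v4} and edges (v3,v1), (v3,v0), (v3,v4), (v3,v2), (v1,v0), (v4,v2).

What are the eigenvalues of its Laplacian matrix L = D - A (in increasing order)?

Degrees: deg(v0) = 2, deg(v1) = 2, deg(v2) = 2, deg(v3) = 4, deg(v4) = 2.
L = D − A with rows/columns ordered (v0, v1, v2, v3, v4):
  [ 2, -1,  0, -1,  0]
  [-1,  2,  0, -1,  0]
  [ 0,  0,  2, -1, -1]
  [-1, -1, -1,  4, -1]
  [ 0,  0, -1, -1,  2]
Characteristic polynomial: det(λI − L) = λ(λ − 1)(λ − 3)²(λ − 5).
Roots: λ = 0; (λ − 1) = 0 ⇒ λ = 1; (λ − 3) = 0 ⇒ λ = 3 (multiplicity 2); (λ − 5) = 0 ⇒ λ = 5.
(Check: the roots sum (with multiplicity) to 12, matching trace L = Σdeg = 2·6 = 12.)
Laplacian eigenvalues (increasing order): [0.0, 1.0, 3.0, 3.0, 5.0]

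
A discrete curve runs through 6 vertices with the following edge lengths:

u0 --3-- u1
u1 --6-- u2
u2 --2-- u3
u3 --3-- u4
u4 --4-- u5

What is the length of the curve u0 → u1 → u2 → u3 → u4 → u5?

Arc length = 3 + 6 + 2 + 3 + 4 = 18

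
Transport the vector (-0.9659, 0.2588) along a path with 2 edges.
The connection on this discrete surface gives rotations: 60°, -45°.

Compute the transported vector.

Total rotation: 60° + (-45°) = 15°. Final vector: (-1, 0)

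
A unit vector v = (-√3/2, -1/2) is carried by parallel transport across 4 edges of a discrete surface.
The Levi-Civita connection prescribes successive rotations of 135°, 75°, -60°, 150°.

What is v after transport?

Total rotation: 135° + 75° + (-60°) + 150° = 300° ≡ -60° (mod 360°). Final vector: (-0.8660, 0.5000)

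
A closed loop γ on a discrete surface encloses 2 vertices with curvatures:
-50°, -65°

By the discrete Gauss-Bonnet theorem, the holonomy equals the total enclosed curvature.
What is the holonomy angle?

Holonomy = total enclosed curvature = (-50°) + (-65°) = -115°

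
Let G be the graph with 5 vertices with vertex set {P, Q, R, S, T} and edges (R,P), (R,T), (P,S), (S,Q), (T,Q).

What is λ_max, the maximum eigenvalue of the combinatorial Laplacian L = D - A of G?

Degrees: deg(P) = 2, deg(Q) = 2, deg(R) = 2, deg(S) = 2, deg(T) = 2.
L = D − A with rows/columns ordered (P, Q, R, S, T):
  [ 2,  0, -1, -1,  0]
  [ 0,  2,  0, -1, -1]
  [-1,  0,  2,  0, -1]
  [-1, -1,  0,  2,  0]
  [ 0, -1, -1,  0,  2]
Characteristic polynomial: det(λI − L) = λ(λ² − 5λ + 5)².
Roots: λ = 0; (λ² − 5λ + 5) = 0 ⇒ λ = (5 ± √5)/2 ≈ 1.382, 3.618 (multiplicity 2).
(Check: the roots sum (with multiplicity) to 10, matching trace L = Σdeg = 2·5 = 10.)
Laplacian eigenvalues: [0.0, 1.382, 1.382, 3.618, 3.618]. Largest eigenvalue (spectral radius) = 3.618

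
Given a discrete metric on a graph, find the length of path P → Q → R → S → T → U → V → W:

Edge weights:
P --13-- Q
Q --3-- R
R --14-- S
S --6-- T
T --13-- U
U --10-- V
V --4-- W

Arc length = 13 + 3 + 14 + 6 + 13 + 10 + 4 = 63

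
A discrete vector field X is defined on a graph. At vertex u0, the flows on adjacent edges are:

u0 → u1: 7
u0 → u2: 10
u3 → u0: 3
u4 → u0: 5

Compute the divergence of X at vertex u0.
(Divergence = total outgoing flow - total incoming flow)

Divergence = sum of outgoing flows = 7 + 10 + (-3) + (-5) = 9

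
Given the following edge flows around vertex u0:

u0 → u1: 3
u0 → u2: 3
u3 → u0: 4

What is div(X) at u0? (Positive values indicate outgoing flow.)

Divergence = sum of outgoing flows = 3 + 3 + (-4) = 2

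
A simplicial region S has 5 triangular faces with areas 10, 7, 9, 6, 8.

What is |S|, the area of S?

10 + 7 + 9 + 6 + 8 = 40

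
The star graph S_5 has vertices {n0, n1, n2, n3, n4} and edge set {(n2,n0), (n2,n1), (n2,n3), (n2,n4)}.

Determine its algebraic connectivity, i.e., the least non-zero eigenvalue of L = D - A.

The star S_5 is the complete bipartite graph K_{1,4} (one hub of degree 4, 4 leaves of degree 1). The Laplacian spectrum of K_{p,q} is 0, p (multiplicity q−1), q (multiplicity p−1), p+q. With p = 1, q = 4: 0 once, 1 with multiplicity 3, and 5 once. (Check: trace L = sum of degrees = 8 = 3·1 + 5.)
Laplacian eigenvalues: [0.0, 1.0, 1.0, 1.0, 5.0]. Algebraic connectivity (smallest non-zero eigenvalue) = 1.0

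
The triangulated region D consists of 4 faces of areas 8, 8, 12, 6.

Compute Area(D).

8 + 8 + 12 + 6 = 34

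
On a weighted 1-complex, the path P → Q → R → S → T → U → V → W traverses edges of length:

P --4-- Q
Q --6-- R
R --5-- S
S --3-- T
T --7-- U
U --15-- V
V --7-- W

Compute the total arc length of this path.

Arc length = 4 + 6 + 5 + 3 + 7 + 15 + 7 = 47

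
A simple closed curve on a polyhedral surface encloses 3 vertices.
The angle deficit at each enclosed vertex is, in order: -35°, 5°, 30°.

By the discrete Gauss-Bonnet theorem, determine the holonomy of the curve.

Holonomy = total enclosed curvature = (-35°) + 5° + 30° = 0°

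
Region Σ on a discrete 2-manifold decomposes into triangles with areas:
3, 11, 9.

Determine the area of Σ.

3 + 11 + 9 = 23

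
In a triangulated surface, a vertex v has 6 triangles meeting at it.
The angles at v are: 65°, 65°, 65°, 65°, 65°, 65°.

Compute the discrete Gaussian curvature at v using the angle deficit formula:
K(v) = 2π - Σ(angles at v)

Sum of angles = 390°. K = 360° - 390° = -30°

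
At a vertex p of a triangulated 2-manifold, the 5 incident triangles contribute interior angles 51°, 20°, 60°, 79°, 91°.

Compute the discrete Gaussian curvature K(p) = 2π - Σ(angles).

Sum of angles = 301°. K = 360° - 301° = 59° = 59π/180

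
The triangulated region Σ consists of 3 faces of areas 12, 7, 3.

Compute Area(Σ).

12 + 7 + 3 = 22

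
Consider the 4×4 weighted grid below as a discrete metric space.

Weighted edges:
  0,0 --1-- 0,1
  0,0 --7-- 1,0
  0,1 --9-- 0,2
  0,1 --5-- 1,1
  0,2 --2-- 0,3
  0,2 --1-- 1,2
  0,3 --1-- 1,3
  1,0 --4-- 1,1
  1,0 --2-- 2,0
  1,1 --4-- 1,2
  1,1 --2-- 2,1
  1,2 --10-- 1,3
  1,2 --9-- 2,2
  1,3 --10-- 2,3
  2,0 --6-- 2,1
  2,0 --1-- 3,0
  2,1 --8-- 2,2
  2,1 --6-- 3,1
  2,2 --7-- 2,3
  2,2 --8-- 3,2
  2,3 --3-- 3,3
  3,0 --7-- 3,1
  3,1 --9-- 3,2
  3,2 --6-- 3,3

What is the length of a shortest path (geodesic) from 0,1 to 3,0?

Shortest path: 0,1 → 0,0 → 1,0 → 2,0 → 3,0, total weight = 11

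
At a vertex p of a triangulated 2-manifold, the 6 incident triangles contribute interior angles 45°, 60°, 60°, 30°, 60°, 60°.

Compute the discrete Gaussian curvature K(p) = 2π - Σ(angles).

Sum of angles = 315°. K = 360° - 315° = 45° = π/4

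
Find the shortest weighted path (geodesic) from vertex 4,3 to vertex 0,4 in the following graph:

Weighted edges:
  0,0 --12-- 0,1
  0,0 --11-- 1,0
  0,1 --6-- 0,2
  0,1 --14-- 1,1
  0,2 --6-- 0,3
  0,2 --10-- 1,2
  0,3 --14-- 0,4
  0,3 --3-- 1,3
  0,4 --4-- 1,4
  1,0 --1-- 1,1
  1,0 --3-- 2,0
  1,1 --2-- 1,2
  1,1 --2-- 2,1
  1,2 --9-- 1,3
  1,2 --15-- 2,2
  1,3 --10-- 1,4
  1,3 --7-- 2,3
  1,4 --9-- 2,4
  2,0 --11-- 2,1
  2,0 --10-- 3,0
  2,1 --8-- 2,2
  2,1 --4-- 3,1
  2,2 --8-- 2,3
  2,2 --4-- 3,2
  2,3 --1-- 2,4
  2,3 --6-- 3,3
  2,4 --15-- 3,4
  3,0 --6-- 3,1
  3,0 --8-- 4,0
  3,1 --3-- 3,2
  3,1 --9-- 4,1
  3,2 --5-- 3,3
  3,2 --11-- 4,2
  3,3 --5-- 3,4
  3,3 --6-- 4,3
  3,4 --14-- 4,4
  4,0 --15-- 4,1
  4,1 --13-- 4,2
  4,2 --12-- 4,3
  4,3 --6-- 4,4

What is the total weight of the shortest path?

Shortest path: 4,3 → 3,3 → 2,3 → 2,4 → 1,4 → 0,4, total weight = 26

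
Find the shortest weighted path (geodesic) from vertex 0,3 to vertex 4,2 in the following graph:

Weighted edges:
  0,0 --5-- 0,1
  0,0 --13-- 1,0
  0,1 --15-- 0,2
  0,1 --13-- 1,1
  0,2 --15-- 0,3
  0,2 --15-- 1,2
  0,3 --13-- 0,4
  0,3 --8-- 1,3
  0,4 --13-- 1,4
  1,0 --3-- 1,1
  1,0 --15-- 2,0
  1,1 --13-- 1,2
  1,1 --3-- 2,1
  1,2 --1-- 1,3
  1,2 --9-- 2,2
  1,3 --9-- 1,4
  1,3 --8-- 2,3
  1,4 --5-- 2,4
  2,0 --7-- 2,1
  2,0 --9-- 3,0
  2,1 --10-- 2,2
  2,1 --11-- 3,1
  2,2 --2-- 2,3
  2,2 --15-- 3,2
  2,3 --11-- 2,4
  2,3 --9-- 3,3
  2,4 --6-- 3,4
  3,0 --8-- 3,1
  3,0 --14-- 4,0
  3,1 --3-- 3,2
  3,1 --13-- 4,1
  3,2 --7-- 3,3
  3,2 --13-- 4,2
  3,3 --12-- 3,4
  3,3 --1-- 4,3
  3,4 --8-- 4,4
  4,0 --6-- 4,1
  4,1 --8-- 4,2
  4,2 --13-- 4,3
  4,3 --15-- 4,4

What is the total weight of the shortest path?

Shortest path: 0,3 → 1,3 → 2,3 → 3,3 → 4,3 → 4,2, total weight = 39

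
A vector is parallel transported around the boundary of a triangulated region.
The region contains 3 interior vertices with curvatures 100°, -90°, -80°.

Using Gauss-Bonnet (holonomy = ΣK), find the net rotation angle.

Holonomy = total enclosed curvature = 100° + (-90°) + (-80°) = -70°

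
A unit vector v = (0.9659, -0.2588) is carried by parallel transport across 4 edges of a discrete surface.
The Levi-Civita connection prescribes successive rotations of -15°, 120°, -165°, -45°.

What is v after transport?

Total rotation: (-15°) + 120° + (-165°) + (-45°) = -105°. Final vector: (-0.5000, -0.8660)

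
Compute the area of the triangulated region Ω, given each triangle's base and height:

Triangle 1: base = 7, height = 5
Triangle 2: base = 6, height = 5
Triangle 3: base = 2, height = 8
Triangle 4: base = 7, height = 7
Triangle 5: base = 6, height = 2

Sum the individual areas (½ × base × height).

(1/2)×7×5 + (1/2)×6×5 + (1/2)×2×8 + (1/2)×7×7 + (1/2)×6×2 = 71.0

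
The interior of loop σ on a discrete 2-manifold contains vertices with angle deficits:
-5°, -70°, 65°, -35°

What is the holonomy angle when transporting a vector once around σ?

Holonomy = total enclosed curvature = (-5°) + (-70°) + 65° + (-35°) = -45°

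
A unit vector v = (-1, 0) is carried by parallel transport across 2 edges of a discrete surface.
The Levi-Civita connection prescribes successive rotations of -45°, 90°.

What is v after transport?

Total rotation: (-45°) + 90° = 45°. Final vector: (-0.7071, -0.7071)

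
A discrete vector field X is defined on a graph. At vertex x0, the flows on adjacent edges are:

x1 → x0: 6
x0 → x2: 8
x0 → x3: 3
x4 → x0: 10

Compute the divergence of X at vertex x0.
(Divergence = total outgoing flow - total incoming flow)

Divergence = sum of outgoing flows = (-6) + 8 + 3 + (-10) = -5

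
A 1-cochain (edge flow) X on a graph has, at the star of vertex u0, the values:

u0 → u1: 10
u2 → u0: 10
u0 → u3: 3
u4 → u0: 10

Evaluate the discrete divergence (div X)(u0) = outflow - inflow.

Divergence = sum of outgoing flows = 10 + (-10) + 3 + (-10) = -7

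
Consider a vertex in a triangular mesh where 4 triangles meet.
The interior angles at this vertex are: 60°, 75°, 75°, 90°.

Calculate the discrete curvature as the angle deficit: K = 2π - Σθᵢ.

Sum of angles = 300°. K = 360° - 300° = 60° = π/3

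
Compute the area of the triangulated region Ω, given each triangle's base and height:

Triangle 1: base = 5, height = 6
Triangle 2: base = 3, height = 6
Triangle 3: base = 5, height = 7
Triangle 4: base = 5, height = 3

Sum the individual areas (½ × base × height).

(1/2)×5×6 + (1/2)×3×6 + (1/2)×5×7 + (1/2)×5×3 = 49.0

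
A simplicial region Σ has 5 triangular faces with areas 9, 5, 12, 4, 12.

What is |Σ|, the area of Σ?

9 + 5 + 12 + 4 + 12 = 42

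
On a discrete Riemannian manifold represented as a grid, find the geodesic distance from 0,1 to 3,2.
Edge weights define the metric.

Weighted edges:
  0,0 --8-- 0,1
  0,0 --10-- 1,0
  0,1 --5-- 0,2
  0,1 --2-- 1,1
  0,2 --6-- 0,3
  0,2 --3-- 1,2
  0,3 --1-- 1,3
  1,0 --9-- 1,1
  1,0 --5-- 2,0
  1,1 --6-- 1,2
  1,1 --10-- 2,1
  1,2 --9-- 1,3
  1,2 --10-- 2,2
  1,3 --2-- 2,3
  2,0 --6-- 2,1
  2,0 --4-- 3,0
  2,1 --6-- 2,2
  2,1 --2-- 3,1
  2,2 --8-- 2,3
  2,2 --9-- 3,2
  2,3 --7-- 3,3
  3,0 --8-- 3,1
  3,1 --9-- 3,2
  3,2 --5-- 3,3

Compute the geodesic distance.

Shortest path: 0,1 → 1,1 → 2,1 → 3,1 → 3,2, total weight = 23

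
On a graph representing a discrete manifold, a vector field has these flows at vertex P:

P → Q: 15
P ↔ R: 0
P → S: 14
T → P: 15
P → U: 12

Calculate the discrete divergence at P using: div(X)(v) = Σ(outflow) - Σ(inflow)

Divergence = sum of outgoing flows = 15 + 0 + 14 + (-15) + 12 = 26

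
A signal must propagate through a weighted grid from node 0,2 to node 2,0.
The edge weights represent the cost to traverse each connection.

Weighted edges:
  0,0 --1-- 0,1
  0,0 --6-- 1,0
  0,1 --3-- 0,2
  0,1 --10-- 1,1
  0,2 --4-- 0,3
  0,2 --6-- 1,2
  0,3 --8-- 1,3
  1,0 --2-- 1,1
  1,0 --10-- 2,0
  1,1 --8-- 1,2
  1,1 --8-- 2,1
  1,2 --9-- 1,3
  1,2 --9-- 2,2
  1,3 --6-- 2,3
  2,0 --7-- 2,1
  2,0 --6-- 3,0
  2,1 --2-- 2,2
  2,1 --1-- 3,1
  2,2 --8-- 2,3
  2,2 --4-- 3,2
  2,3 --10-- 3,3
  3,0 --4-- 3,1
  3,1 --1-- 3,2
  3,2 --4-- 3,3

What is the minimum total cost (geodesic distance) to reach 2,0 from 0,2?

Shortest path: 0,2 → 0,1 → 0,0 → 1,0 → 2,0, total weight = 20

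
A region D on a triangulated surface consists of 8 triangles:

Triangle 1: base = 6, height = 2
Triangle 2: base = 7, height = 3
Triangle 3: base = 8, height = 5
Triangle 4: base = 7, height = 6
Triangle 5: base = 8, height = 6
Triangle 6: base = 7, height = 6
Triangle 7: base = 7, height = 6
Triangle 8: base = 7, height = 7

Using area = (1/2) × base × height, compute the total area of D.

(1/2)×6×2 + (1/2)×7×3 + (1/2)×8×5 + (1/2)×7×6 + (1/2)×8×6 + (1/2)×7×6 + (1/2)×7×6 + (1/2)×7×7 = 148.0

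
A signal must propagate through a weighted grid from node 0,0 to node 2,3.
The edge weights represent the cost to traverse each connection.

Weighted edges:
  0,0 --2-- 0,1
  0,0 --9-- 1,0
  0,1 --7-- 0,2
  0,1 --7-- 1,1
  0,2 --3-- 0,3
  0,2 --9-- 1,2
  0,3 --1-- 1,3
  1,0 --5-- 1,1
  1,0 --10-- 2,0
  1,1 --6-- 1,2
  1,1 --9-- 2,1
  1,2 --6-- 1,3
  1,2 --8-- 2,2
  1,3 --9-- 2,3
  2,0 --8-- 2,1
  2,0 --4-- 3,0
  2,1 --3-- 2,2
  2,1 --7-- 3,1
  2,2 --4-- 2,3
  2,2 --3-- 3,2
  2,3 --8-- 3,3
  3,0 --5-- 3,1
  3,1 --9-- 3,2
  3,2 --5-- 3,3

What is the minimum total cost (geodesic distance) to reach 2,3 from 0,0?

Shortest path: 0,0 → 0,1 → 0,2 → 0,3 → 1,3 → 2,3, total weight = 22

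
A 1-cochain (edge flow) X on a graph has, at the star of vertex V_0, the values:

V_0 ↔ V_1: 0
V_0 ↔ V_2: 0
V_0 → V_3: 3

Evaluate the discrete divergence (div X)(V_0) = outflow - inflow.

Divergence = sum of outgoing flows = 0 + 0 + 3 = 3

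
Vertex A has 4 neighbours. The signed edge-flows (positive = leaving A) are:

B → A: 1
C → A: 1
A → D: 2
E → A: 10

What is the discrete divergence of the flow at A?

Divergence = sum of outgoing flows = (-1) + (-1) + 2 + (-10) = -10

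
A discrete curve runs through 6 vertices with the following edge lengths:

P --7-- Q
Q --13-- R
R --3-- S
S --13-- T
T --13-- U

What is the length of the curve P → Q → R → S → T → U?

Arc length = 7 + 13 + 3 + 13 + 13 = 49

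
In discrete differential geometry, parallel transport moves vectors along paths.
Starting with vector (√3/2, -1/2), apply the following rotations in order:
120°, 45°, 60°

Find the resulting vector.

Total rotation: 120° + 45° + 60° = 225° ≡ -135° (mod 360°). Final vector: (-0.9659, -0.2588)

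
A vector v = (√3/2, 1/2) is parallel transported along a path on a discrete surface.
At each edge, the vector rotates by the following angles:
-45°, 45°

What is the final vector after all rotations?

Total rotation: (-45°) + 45° = 0°. Final vector: (0.8660, 0.5000)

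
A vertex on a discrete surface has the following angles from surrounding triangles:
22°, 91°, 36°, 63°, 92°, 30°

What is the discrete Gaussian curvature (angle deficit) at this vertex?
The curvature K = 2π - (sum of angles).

Sum of angles = 334°. K = 360° - 334° = 26° = 13π/90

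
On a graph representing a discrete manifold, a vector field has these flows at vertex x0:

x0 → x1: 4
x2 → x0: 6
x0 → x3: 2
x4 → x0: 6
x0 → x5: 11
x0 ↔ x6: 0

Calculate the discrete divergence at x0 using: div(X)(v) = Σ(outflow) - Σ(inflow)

Divergence = sum of outgoing flows = 4 + (-6) + 2 + (-6) + 11 + 0 = 5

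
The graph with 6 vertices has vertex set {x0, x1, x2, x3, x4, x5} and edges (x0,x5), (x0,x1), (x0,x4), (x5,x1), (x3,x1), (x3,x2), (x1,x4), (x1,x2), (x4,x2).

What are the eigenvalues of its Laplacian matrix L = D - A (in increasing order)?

Degrees: deg(x0) = 3, deg(x1) = 5, deg(x2) = 3, deg(x3) = 2, deg(x4) = 3, deg(x5) = 2.
L = D − A with rows/columns ordered (x0, x1, x2, x3, x4, x5):
  [ 3, -1,  0,  0, -1, -1]
  [-1,  5, -1, -1, -1, -1]
  [ 0, -1,  3, -1, -1,  0]
  [ 0, -1, -1,  2,  0,  0]
  [-1, -1, -1,  0,  3,  0]
  [-1, -1,  0,  0,  0,  2]
Characteristic polynomial: det(λI − L) = λ(λ² − 5λ + 5)(λ² − 7λ + 11)(λ − 6).
Roots: λ = 0; (λ² − 5λ + 5) = 0 ⇒ λ = (5 ± √5)/2 ≈ 1.382, 3.618; (λ² − 7λ + 11) = 0 ⇒ λ = (7 ± √5)/2 ≈ 2.382, 4.618; (λ − 6) = 0 ⇒ λ = 6.
(Check: the roots sum (with multiplicity) to 18, matching trace L = Σdeg = 2·9 = 18.)
Laplacian eigenvalues (increasing order): [0.0, 1.382, 2.382, 3.618, 4.618, 6.0]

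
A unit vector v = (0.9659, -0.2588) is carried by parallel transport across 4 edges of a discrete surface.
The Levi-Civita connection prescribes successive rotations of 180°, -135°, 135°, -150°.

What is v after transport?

Total rotation: 180° + (-135°) + 135° + (-150°) = 30°. Final vector: (0.9659, 0.2588)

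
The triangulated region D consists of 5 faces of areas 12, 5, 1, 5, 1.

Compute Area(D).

12 + 5 + 1 + 5 + 1 = 24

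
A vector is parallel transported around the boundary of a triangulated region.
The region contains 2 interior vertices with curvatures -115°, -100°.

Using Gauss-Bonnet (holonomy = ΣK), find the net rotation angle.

Holonomy = total enclosed curvature = (-115°) + (-100°) = -215°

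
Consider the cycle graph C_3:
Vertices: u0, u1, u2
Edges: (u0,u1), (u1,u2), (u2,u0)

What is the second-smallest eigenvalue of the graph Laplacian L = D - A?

The cycle graph C_n has Laplacian eigenvalues λ_k = 2 − 2cos(2πk/n), k = 0, 1, …, n−1. Here n = 3:
k=0: 2 − 2cos(0) = 0.0; k=1: 2 − 2cos(2π/3) = 3.0; k=2: 2 − 2cos(4π/3) = 3.0.
Laplacian eigenvalues: [0.0, 3.0, 3.0]. Algebraic connectivity (smallest non-zero eigenvalue) = 3.0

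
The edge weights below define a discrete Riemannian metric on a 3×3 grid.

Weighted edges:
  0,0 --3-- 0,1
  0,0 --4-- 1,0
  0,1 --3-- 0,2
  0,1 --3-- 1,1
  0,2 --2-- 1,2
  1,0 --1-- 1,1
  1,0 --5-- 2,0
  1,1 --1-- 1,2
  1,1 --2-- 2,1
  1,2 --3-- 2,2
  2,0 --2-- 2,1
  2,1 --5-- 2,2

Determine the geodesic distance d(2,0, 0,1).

Shortest path: 2,0 → 2,1 → 1,1 → 0,1, total weight = 7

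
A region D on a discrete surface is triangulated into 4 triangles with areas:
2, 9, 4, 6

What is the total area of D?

2 + 9 + 4 + 6 = 21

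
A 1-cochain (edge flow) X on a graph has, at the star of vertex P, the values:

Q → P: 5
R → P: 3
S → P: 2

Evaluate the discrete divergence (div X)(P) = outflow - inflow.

Divergence = sum of outgoing flows = (-5) + (-3) + (-2) = -10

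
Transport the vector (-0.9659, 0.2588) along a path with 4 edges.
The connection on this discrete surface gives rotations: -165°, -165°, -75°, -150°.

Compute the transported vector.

Total rotation: (-165°) + (-165°) + (-75°) + (-150°) = -555° ≡ 165° (mod 360°). Final vector: (0.8660, -0.5000)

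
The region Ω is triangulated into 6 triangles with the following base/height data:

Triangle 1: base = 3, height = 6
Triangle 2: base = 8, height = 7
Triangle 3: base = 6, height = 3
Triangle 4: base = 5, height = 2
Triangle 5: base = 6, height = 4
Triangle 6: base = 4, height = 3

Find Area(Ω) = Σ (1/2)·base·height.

(1/2)×3×6 + (1/2)×8×7 + (1/2)×6×3 + (1/2)×5×2 + (1/2)×6×4 + (1/2)×4×3 = 69.0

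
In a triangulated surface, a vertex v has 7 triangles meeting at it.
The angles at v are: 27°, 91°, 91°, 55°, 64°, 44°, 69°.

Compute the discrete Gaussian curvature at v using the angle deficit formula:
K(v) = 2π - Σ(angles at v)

Sum of angles = 441°. K = 360° - 441° = -81° = -9π/20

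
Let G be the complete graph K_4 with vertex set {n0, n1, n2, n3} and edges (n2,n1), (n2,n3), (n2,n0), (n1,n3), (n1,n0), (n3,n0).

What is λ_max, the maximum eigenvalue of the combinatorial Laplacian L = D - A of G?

For the complete graph K_n, L = nI − J (J = all-ones matrix). J has eigenvalues n (once, eigenvector 𝟙) and 0 (multiplicity n−1), so L has eigenvalues 0 (once) and n (multiplicity n−1). Here n = 4: eigenvalue 0 once and 4 with multiplicity 3.
Laplacian eigenvalues: [0.0, 4.0, 4.0, 4.0]. Largest eigenvalue (spectral radius) = 4.0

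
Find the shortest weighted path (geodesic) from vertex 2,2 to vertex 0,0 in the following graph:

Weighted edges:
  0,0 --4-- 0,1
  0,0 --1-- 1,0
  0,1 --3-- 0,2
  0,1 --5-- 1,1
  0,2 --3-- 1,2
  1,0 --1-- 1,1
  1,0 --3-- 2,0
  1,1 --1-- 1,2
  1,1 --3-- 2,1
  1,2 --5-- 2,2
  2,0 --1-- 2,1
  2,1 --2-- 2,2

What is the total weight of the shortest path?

Shortest path: 2,2 → 2,1 → 2,0 → 1,0 → 0,0, total weight = 7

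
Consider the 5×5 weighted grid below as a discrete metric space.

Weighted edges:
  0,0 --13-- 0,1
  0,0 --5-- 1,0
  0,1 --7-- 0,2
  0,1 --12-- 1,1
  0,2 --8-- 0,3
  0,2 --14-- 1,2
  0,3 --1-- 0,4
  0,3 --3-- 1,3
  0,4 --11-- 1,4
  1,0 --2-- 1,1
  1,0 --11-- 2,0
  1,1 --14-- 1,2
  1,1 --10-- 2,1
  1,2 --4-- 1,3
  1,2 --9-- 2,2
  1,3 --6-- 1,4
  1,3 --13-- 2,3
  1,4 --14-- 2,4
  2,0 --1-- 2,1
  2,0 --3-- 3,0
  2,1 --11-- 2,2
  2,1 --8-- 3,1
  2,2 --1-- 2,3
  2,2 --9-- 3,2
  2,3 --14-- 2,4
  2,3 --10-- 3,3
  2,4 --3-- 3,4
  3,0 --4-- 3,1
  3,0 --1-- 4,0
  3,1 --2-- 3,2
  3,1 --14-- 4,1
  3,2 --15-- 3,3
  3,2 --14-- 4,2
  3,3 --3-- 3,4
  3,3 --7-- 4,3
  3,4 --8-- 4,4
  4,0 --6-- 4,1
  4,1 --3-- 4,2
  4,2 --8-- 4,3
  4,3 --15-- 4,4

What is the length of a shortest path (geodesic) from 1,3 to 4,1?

Shortest path: 1,3 → 1,2 → 2,2 → 3,2 → 3,1 → 3,0 → 4,0 → 4,1, total weight = 35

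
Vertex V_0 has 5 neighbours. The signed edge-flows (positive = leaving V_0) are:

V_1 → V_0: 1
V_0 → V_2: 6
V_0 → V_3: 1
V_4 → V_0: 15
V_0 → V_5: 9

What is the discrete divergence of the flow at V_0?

Divergence = sum of outgoing flows = (-1) + 6 + 1 + (-15) + 9 = 0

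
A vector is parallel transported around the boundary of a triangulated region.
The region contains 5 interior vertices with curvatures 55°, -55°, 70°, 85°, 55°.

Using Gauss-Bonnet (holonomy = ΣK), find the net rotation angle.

Holonomy = total enclosed curvature = 55° + (-55°) + 70° + 85° + 55° = 210°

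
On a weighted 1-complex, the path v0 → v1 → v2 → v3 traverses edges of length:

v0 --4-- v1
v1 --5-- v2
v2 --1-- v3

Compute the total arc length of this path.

Arc length = 4 + 5 + 1 = 10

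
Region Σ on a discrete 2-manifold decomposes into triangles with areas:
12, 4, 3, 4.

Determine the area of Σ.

12 + 4 + 3 + 4 = 23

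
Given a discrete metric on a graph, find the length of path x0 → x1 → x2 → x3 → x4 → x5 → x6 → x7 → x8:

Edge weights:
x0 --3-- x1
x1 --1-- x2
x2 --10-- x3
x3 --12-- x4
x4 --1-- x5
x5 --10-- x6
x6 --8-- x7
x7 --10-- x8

Arc length = 3 + 1 + 10 + 12 + 1 + 10 + 8 + 10 = 55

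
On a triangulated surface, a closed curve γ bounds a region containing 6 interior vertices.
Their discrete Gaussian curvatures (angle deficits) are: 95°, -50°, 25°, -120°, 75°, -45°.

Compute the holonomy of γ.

Holonomy = total enclosed curvature = 95° + (-50°) + 25° + (-120°) + 75° + (-45°) = -20°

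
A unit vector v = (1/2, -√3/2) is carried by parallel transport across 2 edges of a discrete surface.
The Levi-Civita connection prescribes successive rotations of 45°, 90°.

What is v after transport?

Total rotation: 45° + 90° = 135°. Final vector: (0.2588, 0.9659)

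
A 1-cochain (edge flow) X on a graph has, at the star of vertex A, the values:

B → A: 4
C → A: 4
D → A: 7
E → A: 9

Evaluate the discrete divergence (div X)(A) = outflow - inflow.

Divergence = sum of outgoing flows = (-4) + (-4) + (-7) + (-9) = -24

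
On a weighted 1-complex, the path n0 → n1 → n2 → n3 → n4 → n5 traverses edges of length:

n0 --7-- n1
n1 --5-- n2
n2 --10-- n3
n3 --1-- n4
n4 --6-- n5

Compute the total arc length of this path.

Arc length = 7 + 5 + 10 + 1 + 6 = 29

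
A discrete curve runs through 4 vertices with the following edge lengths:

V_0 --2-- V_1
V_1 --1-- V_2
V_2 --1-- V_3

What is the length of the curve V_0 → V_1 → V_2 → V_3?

Arc length = 2 + 1 + 1 = 4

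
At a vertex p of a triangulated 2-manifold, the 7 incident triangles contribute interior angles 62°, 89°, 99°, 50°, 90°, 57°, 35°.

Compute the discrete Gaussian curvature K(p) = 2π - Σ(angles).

Sum of angles = 482°. K = 360° - 482° = -122° = -61π/90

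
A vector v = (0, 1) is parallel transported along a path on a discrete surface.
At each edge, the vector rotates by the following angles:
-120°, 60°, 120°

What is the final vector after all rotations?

Total rotation: (-120°) + 60° + 120° = 60°. Final vector: (-0.8660, 0.5000)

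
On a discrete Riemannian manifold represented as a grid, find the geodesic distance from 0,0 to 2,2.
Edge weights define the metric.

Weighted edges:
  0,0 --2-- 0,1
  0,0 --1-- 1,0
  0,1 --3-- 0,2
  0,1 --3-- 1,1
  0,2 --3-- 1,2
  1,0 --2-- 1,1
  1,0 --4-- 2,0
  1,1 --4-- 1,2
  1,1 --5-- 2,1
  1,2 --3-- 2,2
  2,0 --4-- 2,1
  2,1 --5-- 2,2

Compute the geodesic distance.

Shortest path: 0,0 → 1,0 → 1,1 → 1,2 → 2,2, total weight = 10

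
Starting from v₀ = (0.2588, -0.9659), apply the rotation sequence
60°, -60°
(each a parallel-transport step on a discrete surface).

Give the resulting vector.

Total rotation: 60° + (-60°) = 0°. Final vector: (0.2588, -0.9659)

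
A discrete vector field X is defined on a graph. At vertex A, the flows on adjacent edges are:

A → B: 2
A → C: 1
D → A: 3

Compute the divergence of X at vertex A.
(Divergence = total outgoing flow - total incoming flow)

Divergence = sum of outgoing flows = 2 + 1 + (-3) = 0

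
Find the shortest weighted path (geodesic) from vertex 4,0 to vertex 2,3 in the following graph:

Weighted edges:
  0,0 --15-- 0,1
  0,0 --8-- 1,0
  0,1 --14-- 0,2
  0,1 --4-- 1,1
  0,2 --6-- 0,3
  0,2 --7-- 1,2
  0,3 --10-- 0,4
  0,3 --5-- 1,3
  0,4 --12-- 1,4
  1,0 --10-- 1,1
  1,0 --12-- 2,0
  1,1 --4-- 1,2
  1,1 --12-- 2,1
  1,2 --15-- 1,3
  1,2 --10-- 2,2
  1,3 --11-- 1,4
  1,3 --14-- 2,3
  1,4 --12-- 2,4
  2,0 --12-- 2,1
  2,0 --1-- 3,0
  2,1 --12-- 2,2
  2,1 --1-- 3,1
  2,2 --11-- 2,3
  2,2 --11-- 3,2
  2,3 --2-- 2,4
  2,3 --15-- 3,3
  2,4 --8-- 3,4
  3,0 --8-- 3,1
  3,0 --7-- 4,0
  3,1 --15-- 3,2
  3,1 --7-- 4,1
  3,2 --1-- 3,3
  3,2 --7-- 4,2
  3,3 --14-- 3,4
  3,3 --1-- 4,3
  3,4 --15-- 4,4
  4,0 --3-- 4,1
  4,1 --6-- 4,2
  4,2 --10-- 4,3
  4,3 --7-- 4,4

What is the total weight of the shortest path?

Shortest path: 4,0 → 4,1 → 4,2 → 3,2 → 3,3 → 2,3, total weight = 32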